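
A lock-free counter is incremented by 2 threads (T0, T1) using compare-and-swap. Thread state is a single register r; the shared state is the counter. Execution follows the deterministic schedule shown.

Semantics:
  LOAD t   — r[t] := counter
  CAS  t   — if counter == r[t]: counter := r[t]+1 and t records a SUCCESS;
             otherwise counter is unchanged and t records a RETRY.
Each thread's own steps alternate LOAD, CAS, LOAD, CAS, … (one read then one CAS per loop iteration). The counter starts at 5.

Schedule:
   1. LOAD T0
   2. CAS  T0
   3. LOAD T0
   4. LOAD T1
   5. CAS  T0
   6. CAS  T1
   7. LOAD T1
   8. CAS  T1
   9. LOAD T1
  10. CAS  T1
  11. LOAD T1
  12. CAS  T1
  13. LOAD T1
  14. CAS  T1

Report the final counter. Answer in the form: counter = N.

counter = 11

step 1: T0 LOAD ⇒ load; ctr=5 reg=5
step 2: T0 CAS ⇒ ok; ctr=6 reg=5
step 3: T0 LOAD ⇒ load; ctr=6 reg=6
step 4: T1 LOAD ⇒ load; ctr=6 reg=6
step 5: T0 CAS ⇒ ok; ctr=7 reg=6
step 6: T1 CAS ⇒ retry; ctr=7 reg=6
step 7: T1 LOAD ⇒ load; ctr=7 reg=7
step 8: T1 CAS ⇒ ok; ctr=8 reg=7
step 9: T1 LOAD ⇒ load; ctr=8 reg=8
step 10: T1 CAS ⇒ ok; ctr=9 reg=8
step 11: T1 LOAD ⇒ load; ctr=9 reg=9
step 12: T1 CAS ⇒ ok; ctr=10 reg=9
step 13: T1 LOAD ⇒ load; ctr=10 reg=10
step 14: T1 CAS ⇒ ok; ctr=11 reg=10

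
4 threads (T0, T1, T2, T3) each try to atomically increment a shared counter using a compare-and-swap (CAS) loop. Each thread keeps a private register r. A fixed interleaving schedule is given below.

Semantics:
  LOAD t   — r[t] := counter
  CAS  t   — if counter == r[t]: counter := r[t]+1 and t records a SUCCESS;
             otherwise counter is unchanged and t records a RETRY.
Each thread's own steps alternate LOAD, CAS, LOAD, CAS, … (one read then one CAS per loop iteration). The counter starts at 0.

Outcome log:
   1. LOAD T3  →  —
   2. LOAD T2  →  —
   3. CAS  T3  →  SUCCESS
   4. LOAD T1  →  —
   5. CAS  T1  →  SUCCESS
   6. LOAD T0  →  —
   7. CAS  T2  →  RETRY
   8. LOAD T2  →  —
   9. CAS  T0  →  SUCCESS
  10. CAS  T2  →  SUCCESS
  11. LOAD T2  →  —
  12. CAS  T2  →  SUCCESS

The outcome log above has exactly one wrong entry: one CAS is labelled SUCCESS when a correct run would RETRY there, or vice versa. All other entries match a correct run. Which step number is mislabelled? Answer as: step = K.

step = 10

Reference trace:
   1) LOAD T3:  M=0  r_T3=0
   2) LOAD T2:  M=0  r_T2=0
   3) CAS  T3:  M=1  r_T3=0 ✓
   4) LOAD T1:  M=1  r_T1=1
   5) CAS  T1:  M=2  r_T1=1 ✓
   6) LOAD T0:  M=2  r_T0=2
   7) CAS  T2:  M=2  r_T2=0 ✗
   8) LOAD T2:  M=2  r_T2=2
   9) CAS  T0:  M=3  r_T0=2 ✓
  10) CAS  T2:  M=3  r_T2=2 ✗
  11) LOAD T2:  M=3  r_T2=3
  12) CAS  T2:  M=4  r_T2=3 ✓
Log disagrees first at step 10.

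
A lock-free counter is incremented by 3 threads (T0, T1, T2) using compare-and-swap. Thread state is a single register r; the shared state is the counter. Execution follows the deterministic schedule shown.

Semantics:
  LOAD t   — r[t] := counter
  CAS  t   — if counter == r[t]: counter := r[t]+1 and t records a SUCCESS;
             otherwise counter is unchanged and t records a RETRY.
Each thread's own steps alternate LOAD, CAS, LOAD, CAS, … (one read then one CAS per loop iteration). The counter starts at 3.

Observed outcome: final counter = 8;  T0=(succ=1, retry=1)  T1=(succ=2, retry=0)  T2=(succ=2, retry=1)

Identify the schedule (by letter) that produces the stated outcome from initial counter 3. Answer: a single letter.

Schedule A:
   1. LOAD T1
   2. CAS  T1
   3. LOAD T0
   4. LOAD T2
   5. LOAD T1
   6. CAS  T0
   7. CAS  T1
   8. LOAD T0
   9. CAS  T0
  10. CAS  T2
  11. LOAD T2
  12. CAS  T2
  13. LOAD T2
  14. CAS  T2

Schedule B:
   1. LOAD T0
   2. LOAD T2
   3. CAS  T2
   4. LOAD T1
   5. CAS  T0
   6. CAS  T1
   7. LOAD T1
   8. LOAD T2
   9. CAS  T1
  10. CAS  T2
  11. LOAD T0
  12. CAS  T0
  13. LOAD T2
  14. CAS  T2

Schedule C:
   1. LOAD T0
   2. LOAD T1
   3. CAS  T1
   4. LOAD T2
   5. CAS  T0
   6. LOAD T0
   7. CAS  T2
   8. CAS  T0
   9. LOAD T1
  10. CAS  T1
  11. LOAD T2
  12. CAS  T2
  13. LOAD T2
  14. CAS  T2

Tracing schedule B:
1. LOAD T0 → mem=3 r[T0]=3 [LOAD]
2. LOAD T2 → mem=3 r[T2]=3 [LOAD]
3. CAS T2 → mem=4 r[T2]=3 [OK]
4. LOAD T1 → mem=4 r[T1]=4 [LOAD]
5. CAS T0 → mem=4 r[T0]=3 [RETRY]
6. CAS T1 → mem=5 r[T1]=4 [OK]
7. LOAD T1 → mem=5 r[T1]=5 [LOAD]
8. LOAD T2 → mem=5 r[T2]=5 [LOAD]
9. CAS T1 → mem=6 r[T1]=5 [OK]
10. CAS T2 → mem=6 r[T2]=5 [RETRY]
11. LOAD T0 → mem=6 r[T0]=6 [LOAD]
12. CAS T0 → mem=7 r[T0]=6 [OK]
13. LOAD T2 → mem=7 r[T2]=7 [LOAD]
14. CAS T2 → mem=8 r[T2]=7 [OK]

B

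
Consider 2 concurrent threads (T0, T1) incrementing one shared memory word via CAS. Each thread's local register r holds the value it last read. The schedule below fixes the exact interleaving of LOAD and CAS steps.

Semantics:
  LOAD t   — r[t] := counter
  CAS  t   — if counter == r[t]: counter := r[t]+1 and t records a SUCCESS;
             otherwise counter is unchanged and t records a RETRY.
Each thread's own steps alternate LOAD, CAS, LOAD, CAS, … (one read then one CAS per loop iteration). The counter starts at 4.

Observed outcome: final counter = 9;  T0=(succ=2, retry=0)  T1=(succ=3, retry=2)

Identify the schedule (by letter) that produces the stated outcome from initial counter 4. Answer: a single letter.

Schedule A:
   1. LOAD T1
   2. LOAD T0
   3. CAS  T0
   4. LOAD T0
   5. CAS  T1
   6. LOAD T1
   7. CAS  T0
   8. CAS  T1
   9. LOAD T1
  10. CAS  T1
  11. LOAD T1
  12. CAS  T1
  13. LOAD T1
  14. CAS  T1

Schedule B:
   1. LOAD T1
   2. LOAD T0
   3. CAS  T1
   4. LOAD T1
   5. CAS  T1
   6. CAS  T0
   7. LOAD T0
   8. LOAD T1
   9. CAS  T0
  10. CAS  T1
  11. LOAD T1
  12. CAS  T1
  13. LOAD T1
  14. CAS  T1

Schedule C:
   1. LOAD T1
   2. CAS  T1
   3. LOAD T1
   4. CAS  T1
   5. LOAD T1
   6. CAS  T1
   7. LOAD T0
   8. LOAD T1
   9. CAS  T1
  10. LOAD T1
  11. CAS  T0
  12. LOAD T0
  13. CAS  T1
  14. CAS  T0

A

Simulating candidate A:
T1 LOAD — after: cnt=4, r=4 — load
T0 LOAD — after: cnt=4, r=4 — load
T0 CAS — after: cnt=5, r=4 — ok
T0 LOAD — after: cnt=5, r=5 — load
T1 CAS — after: cnt=5, r=4 — retry
T1 LOAD — after: cnt=5, r=5 — load
T0 CAS — after: cnt=6, r=5 — ok
T1 CAS — after: cnt=6, r=5 — retry
T1 LOAD — after: cnt=6, r=6 — load
T1 CAS — after: cnt=7, r=6 — ok
T1 LOAD — after: cnt=7, r=7 — load
T1 CAS — after: cnt=8, r=7 — ok
T1 LOAD — after: cnt=8, r=8 — load
T1 CAS — after: cnt=9, r=8 — ok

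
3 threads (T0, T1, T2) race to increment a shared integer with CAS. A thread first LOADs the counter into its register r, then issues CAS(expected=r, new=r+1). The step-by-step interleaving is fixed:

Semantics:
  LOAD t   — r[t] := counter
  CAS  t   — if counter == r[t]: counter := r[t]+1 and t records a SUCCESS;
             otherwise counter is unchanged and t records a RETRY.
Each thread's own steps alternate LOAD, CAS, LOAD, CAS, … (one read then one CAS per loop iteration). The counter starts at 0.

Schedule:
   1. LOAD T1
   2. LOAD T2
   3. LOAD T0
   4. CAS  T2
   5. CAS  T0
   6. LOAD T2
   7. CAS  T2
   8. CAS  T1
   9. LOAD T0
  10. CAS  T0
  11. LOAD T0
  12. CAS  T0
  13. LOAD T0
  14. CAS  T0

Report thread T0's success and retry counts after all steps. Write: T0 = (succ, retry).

#1 T1 reads 0
#2 T2 reads 0
#3 T0 reads 0
#4 T2 CAS(0→1) writes; counter now 1
#5 T0 CAS(0→1) fails; counter now 1
#6 T2 reads 1
#7 T2 CAS(1→2) writes; counter now 2
#8 T1 CAS(0→1) fails; counter now 2
#9 T0 reads 2
#10 T0 CAS(2→3) writes; counter now 3
#11 T0 reads 3
#12 T0 CAS(3→4) writes; counter now 4
#13 T0 reads 4
#14 T0 CAS(4→5) writes; counter now 5

T0 = (3, 1)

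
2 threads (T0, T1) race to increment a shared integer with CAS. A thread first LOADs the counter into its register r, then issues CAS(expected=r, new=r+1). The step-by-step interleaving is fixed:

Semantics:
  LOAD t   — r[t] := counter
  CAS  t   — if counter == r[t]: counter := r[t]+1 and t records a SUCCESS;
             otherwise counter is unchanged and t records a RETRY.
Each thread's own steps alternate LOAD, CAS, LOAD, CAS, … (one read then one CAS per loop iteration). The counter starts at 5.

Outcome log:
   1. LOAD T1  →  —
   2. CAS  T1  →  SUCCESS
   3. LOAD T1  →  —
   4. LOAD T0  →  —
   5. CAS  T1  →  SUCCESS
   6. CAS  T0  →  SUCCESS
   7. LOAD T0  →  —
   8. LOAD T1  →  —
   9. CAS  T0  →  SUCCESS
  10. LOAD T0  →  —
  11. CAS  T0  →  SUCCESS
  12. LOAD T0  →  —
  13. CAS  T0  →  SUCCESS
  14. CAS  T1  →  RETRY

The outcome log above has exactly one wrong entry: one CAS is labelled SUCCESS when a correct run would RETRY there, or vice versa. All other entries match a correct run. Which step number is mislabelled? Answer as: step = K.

step = 6

Reference trace:
   1) LOAD T1:  M=5  r_T1=5
   2) CAS  T1:  M=6  r_T1=5 ✓
   3) LOAD T1:  M=6  r_T1=6
   4) LOAD T0:  M=6  r_T0=6
   5) CAS  T1:  M=7  r_T1=6 ✓
   6) CAS  T0:  M=7  r_T0=6 ✗
   7) LOAD T0:  M=7  r_T0=7
   8) LOAD T1:  M=7  r_T1=7
   9) CAS  T0:  M=8  r_T0=7 ✓
  10) LOAD T0:  M=8  r_T0=8
  11) CAS  T0:  M=9  r_T0=8 ✓
  12) LOAD T0:  M=9  r_T0=9
  13) CAS  T0:  M=10  r_T0=9 ✓
  14) CAS  T1:  M=10  r_T1=7 ✗
Log disagrees first at step 6.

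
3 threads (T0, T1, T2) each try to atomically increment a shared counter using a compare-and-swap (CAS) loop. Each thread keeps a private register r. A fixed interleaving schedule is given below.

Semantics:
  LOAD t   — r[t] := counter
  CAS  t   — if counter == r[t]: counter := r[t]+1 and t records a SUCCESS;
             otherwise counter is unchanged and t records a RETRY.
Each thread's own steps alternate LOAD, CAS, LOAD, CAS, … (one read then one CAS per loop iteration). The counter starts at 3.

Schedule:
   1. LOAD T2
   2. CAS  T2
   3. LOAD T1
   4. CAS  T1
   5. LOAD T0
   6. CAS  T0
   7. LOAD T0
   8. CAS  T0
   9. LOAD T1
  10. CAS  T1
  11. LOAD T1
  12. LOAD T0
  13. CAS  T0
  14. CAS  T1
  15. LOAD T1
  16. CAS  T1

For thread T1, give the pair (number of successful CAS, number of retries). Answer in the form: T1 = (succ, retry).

1. LOAD T2 → mem=3 r[T2]=3 [LOAD]
2. CAS T2 → mem=4 r[T2]=3 [OK]
3. LOAD T1 → mem=4 r[T1]=4 [LOAD]
4. CAS T1 → mem=5 r[T1]=4 [OK]
5. LOAD T0 → mem=5 r[T0]=5 [LOAD]
6. CAS T0 → mem=6 r[T0]=5 [OK]
7. LOAD T0 → mem=6 r[T0]=6 [LOAD]
8. CAS T0 → mem=7 r[T0]=6 [OK]
9. LOAD T1 → mem=7 r[T1]=7 [LOAD]
10. CAS T1 → mem=8 r[T1]=7 [OK]
11. LOAD T1 → mem=8 r[T1]=8 [LOAD]
12. LOAD T0 → mem=8 r[T0]=8 [LOAD]
13. CAS T0 → mem=9 r[T0]=8 [OK]
14. CAS T1 → mem=9 r[T1]=8 [RETRY]
15. LOAD T1 → mem=9 r[T1]=9 [LOAD]
16. CAS T1 → mem=10 r[T1]=9 [OK]

T1 = (3, 1)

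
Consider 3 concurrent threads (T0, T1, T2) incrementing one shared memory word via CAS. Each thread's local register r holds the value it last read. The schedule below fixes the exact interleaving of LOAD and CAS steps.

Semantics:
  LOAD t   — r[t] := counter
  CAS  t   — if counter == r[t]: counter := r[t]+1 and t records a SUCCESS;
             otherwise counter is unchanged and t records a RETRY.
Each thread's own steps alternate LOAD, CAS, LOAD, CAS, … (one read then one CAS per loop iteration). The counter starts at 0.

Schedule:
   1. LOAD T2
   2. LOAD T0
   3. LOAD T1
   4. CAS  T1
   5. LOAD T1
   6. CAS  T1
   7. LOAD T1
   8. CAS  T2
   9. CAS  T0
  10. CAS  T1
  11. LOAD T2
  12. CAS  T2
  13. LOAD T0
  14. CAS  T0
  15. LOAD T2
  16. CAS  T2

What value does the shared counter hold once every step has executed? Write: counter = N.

counter = 6

1. LOAD T2 → mem=0 r[T2]=0 [LOAD]
2. LOAD T0 → mem=0 r[T0]=0 [LOAD]
3. LOAD T1 → mem=0 r[T1]=0 [LOAD]
4. CAS T1 → mem=1 r[T1]=0 [OK]
5. LOAD T1 → mem=1 r[T1]=1 [LOAD]
6. CAS T1 → mem=2 r[T1]=1 [OK]
7. LOAD T1 → mem=2 r[T1]=2 [LOAD]
8. CAS T2 → mem=2 r[T2]=0 [RETRY]
9. CAS T0 → mem=2 r[T0]=0 [RETRY]
10. CAS T1 → mem=3 r[T1]=2 [OK]
11. LOAD T2 → mem=3 r[T2]=3 [LOAD]
12. CAS T2 → mem=4 r[T2]=3 [OK]
13. LOAD T0 → mem=4 r[T0]=4 [LOAD]
14. CAS T0 → mem=5 r[T0]=4 [OK]
15. LOAD T2 → mem=5 r[T2]=5 [LOAD]
16. CAS T2 → mem=6 r[T2]=5 [OK]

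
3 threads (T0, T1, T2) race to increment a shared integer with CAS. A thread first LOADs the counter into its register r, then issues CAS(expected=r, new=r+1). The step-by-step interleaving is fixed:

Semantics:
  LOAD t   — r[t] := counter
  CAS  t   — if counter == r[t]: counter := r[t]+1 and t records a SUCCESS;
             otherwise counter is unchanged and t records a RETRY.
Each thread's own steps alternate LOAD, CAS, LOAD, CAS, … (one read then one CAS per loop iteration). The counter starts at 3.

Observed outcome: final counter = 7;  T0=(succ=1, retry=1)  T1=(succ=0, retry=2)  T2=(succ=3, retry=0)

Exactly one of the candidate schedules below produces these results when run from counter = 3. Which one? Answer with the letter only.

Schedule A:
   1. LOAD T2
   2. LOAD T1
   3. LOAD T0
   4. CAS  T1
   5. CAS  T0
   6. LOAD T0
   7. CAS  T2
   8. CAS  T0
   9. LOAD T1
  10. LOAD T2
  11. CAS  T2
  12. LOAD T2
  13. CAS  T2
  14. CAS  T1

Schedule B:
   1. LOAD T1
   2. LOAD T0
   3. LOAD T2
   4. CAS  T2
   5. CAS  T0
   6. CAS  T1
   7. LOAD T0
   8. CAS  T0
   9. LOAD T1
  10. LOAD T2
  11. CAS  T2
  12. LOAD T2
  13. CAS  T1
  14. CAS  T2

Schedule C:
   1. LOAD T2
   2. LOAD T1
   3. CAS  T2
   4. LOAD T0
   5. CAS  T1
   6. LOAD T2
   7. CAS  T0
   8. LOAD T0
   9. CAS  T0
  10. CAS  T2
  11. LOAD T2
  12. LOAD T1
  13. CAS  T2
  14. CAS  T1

B

Simulating candidate B:
step 1: T1 LOAD ⇒ load; ctr=3 reg=3
step 2: T0 LOAD ⇒ load; ctr=3 reg=3
step 3: T2 LOAD ⇒ load; ctr=3 reg=3
step 4: T2 CAS ⇒ ok; ctr=4 reg=3
step 5: T0 CAS ⇒ retry; ctr=4 reg=3
step 6: T1 CAS ⇒ retry; ctr=4 reg=3
step 7: T0 LOAD ⇒ load; ctr=4 reg=4
step 8: T0 CAS ⇒ ok; ctr=5 reg=4
step 9: T1 LOAD ⇒ load; ctr=5 reg=5
step 10: T2 LOAD ⇒ load; ctr=5 reg=5
step 11: T2 CAS ⇒ ok; ctr=6 reg=5
step 12: T2 LOAD ⇒ load; ctr=6 reg=6
step 13: T1 CAS ⇒ retry; ctr=6 reg=5
step 14: T2 CAS ⇒ ok; ctr=7 reg=6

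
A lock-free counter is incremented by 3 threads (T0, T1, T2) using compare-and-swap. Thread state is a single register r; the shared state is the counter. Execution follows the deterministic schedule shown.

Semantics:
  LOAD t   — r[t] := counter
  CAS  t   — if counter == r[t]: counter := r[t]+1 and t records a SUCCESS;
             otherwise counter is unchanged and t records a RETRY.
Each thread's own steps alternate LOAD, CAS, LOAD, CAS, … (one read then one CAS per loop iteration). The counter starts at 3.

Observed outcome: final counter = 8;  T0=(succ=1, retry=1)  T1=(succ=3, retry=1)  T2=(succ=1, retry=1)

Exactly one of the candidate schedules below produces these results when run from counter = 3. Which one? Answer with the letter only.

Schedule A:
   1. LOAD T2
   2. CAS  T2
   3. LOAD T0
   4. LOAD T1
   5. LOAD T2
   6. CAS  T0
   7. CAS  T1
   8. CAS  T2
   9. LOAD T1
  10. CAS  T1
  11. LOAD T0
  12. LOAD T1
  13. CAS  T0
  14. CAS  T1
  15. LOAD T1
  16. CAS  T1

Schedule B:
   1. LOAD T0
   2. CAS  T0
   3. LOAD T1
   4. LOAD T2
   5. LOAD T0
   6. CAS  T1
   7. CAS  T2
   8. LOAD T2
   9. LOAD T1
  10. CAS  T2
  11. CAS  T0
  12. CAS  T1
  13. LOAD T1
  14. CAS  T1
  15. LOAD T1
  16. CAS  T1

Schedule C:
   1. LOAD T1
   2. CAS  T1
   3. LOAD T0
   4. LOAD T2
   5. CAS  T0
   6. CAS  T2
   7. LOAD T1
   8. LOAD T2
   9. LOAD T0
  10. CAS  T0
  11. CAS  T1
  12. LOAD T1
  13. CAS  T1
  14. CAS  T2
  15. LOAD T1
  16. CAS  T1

Tracing schedule B:
[1] T0.load  rd  (counter 3, T0.r 3)
[2] T0.cas  hit  (counter 4, T0.r 3)
[3] T1.load  rd  (counter 4, T1.r 4)
[4] T2.load  rd  (counter 4, T2.r 4)
[5] T0.load  rd  (counter 4, T0.r 4)
[6] T1.cas  hit  (counter 5, T1.r 4)
[7] T2.cas  miss  (counter 5, T2.r 4)
[8] T2.load  rd  (counter 5, T2.r 5)
[9] T1.load  rd  (counter 5, T1.r 5)
[10] T2.cas  hit  (counter 6, T2.r 5)
[11] T0.cas  miss  (counter 6, T0.r 4)
[12] T1.cas  miss  (counter 6, T1.r 5)
[13] T1.load  rd  (counter 6, T1.r 6)
[14] T1.cas  hit  (counter 7, T1.r 6)
[15] T1.load  rd  (counter 7, T1.r 7)
[16] T1.cas  hit  (counter 8, T1.r 7)

B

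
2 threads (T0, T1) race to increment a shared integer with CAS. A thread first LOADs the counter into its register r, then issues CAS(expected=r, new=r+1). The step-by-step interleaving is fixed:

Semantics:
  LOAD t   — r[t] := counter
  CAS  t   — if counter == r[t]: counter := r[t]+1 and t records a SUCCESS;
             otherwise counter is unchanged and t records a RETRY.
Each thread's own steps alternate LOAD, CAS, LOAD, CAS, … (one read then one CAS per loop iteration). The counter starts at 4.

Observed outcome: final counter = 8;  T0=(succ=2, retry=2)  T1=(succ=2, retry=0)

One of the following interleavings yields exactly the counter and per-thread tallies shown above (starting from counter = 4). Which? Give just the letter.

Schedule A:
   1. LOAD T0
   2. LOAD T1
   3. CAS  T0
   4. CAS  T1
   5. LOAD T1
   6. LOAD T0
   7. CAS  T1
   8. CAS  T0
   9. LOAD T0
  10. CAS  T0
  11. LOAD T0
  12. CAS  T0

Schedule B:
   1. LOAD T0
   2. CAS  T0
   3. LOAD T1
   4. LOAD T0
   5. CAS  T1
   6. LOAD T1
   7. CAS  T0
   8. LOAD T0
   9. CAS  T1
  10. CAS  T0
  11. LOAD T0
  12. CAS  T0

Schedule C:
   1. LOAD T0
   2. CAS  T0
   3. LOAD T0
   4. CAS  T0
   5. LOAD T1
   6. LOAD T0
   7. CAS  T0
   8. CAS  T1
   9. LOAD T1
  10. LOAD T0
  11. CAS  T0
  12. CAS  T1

B

Run B:
[1] T0.load  rd  (counter 4, T0.r 4)
[2] T0.cas  hit  (counter 5, T0.r 4)
[3] T1.load  rd  (counter 5, T1.r 5)
[4] T0.load  rd  (counter 5, T0.r 5)
[5] T1.cas  hit  (counter 6, T1.r 5)
[6] T1.load  rd  (counter 6, T1.r 6)
[7] T0.cas  miss  (counter 6, T0.r 5)
[8] T0.load  rd  (counter 6, T0.r 6)
[9] T1.cas  hit  (counter 7, T1.r 6)
[10] T0.cas  miss  (counter 7, T0.r 6)
[11] T0.load  rd  (counter 7, T0.r 7)
[12] T0.cas  hit  (counter 8, T0.r 7)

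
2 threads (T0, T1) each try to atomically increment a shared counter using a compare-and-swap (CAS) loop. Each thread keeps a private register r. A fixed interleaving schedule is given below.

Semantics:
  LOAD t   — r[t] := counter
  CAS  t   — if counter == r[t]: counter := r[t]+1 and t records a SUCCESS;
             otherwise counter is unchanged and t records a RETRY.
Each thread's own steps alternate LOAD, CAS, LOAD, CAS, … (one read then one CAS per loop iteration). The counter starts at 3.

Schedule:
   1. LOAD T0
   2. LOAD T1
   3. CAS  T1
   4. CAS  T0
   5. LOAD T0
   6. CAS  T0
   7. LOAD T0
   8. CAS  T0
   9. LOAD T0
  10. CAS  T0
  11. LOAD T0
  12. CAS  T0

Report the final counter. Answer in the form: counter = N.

step 1: T0 LOAD ⇒ load; ctr=3 reg=3
step 2: T1 LOAD ⇒ load; ctr=3 reg=3
step 3: T1 CAS ⇒ ok; ctr=4 reg=3
step 4: T0 CAS ⇒ retry; ctr=4 reg=3
step 5: T0 LOAD ⇒ load; ctr=4 reg=4
step 6: T0 CAS ⇒ ok; ctr=5 reg=4
step 7: T0 LOAD ⇒ load; ctr=5 reg=5
step 8: T0 CAS ⇒ ok; ctr=6 reg=5
step 9: T0 LOAD ⇒ load; ctr=6 reg=6
step 10: T0 CAS ⇒ ok; ctr=7 reg=6
step 11: T0 LOAD ⇒ load; ctr=7 reg=7
step 12: T0 CAS ⇒ ok; ctr=8 reg=7

counter = 8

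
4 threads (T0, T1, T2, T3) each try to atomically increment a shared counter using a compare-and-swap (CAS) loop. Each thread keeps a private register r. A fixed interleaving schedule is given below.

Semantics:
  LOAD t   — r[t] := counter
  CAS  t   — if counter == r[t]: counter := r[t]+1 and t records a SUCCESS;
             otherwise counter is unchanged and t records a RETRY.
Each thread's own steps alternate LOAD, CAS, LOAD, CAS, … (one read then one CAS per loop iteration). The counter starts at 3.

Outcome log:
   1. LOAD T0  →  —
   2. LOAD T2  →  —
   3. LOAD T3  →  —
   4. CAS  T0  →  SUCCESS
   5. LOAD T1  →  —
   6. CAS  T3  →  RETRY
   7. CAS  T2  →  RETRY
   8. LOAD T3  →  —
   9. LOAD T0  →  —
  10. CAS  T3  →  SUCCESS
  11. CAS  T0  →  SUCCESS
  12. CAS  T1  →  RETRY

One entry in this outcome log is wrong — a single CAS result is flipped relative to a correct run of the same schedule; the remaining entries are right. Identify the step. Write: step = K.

step = 11

Correct run:
T0 LOAD — after: cnt=3, r=3 — load
T2 LOAD — after: cnt=3, r=3 — load
T3 LOAD — after: cnt=3, r=3 — load
T0 CAS — after: cnt=4, r=3 — ok
T1 LOAD — after: cnt=4, r=4 — load
T3 CAS — after: cnt=4, r=3 — retry
T2 CAS — after: cnt=4, r=3 — retry
T3 LOAD — after: cnt=4, r=4 — load
T0 LOAD — after: cnt=4, r=4 — load
T3 CAS — after: cnt=5, r=4 — ok
T0 CAS — after: cnt=5, r=4 — retry
T1 CAS — after: cnt=5, r=4 — retry
Flip is step 11.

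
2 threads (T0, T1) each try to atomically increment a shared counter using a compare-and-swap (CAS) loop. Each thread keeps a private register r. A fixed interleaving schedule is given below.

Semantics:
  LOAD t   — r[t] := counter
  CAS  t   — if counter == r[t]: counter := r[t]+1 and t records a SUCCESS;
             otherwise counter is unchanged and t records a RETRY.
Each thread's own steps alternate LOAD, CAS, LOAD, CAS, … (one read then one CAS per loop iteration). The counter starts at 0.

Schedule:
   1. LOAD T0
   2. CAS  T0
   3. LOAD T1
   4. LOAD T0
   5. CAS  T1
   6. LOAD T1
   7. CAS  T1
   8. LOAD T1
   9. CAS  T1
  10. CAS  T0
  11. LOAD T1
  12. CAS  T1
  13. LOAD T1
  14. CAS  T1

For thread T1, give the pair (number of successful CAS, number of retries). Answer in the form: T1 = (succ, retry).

T1 = (5, 0)

   1) LOAD T0:  M=0  r_T0=0
   2) CAS  T0:  M=1  r_T0=0 ✓
   3) LOAD T1:  M=1  r_T1=1
   4) LOAD T0:  M=1  r_T0=1
   5) CAS  T1:  M=2  r_T1=1 ✓
   6) LOAD T1:  M=2  r_T1=2
   7) CAS  T1:  M=3  r_T1=2 ✓
   8) LOAD T1:  M=3  r_T1=3
   9) CAS  T1:  M=4  r_T1=3 ✓
  10) CAS  T0:  M=4  r_T0=1 ✗
  11) LOAD T1:  M=4  r_T1=4
  12) CAS  T1:  M=5  r_T1=4 ✓
  13) LOAD T1:  M=5  r_T1=5
  14) CAS  T1:  M=6  r_T1=5 ✓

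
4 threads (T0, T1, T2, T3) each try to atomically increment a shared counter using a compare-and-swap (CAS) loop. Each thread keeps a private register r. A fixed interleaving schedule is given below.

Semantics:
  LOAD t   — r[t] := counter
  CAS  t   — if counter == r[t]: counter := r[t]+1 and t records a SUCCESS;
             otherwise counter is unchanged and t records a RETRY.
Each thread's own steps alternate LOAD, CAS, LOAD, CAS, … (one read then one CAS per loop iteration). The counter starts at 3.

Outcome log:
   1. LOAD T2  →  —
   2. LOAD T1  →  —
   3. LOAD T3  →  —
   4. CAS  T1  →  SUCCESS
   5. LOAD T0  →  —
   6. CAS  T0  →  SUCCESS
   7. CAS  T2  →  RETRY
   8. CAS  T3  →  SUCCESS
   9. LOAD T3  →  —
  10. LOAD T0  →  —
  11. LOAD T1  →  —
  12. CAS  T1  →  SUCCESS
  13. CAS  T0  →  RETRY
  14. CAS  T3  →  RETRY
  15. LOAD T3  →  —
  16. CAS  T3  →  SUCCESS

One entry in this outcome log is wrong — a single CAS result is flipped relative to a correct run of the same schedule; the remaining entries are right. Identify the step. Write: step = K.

step = 8

Re-executing:
step 1: T2 LOAD ⇒ load; ctr=3 reg=3
step 2: T1 LOAD ⇒ load; ctr=3 reg=3
step 3: T3 LOAD ⇒ load; ctr=3 reg=3
step 4: T1 CAS ⇒ ok; ctr=4 reg=3
step 5: T0 LOAD ⇒ load; ctr=4 reg=4
step 6: T0 CAS ⇒ ok; ctr=5 reg=4
step 7: T2 CAS ⇒ retry; ctr=5 reg=3
step 8: T3 CAS ⇒ retry; ctr=5 reg=3
step 9: T3 LOAD ⇒ load; ctr=5 reg=5
step 10: T0 LOAD ⇒ load; ctr=5 reg=5
step 11: T1 LOAD ⇒ load; ctr=5 reg=5
step 12: T1 CAS ⇒ ok; ctr=6 reg=5
step 13: T0 CAS ⇒ retry; ctr=6 reg=5
step 14: T3 CAS ⇒ retry; ctr=6 reg=5
step 15: T3 LOAD ⇒ load; ctr=6 reg=6
step 16: T3 CAS ⇒ ok; ctr=7 reg=6
Log disagrees first at step 8.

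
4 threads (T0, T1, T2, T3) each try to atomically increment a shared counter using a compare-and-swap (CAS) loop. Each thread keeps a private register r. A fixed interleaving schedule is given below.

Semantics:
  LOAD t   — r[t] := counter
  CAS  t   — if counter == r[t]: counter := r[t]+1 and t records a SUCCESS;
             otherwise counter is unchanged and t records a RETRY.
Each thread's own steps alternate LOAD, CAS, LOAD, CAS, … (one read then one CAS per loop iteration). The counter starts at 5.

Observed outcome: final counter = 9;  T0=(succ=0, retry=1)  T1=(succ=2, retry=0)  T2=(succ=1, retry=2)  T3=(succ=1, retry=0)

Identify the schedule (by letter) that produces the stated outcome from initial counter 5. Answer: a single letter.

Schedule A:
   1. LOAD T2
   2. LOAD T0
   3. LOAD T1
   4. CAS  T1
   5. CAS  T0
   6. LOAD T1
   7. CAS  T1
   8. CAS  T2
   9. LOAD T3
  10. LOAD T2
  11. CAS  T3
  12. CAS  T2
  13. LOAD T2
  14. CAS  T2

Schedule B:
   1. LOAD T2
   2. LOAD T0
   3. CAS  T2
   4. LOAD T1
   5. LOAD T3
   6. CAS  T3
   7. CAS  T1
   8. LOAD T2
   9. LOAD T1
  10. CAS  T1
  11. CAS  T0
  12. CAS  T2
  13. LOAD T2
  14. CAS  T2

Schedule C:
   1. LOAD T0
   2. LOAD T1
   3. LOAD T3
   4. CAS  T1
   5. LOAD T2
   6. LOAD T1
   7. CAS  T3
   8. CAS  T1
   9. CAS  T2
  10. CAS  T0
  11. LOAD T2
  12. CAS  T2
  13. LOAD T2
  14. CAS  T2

Run A:
[1] T2.load  rd  (counter 5, T2.r 5)
[2] T0.load  rd  (counter 5, T0.r 5)
[3] T1.load  rd  (counter 5, T1.r 5)
[4] T1.cas  hit  (counter 6, T1.r 5)
[5] T0.cas  miss  (counter 6, T0.r 5)
[6] T1.load  rd  (counter 6, T1.r 6)
[7] T1.cas  hit  (counter 7, T1.r 6)
[8] T2.cas  miss  (counter 7, T2.r 5)
[9] T3.load  rd  (counter 7, T3.r 7)
[10] T2.load  rd  (counter 7, T2.r 7)
[11] T3.cas  hit  (counter 8, T3.r 7)
[12] T2.cas  miss  (counter 8, T2.r 7)
[13] T2.load  rd  (counter 8, T2.r 8)
[14] T2.cas  hit  (counter 9, T2.r 8)

A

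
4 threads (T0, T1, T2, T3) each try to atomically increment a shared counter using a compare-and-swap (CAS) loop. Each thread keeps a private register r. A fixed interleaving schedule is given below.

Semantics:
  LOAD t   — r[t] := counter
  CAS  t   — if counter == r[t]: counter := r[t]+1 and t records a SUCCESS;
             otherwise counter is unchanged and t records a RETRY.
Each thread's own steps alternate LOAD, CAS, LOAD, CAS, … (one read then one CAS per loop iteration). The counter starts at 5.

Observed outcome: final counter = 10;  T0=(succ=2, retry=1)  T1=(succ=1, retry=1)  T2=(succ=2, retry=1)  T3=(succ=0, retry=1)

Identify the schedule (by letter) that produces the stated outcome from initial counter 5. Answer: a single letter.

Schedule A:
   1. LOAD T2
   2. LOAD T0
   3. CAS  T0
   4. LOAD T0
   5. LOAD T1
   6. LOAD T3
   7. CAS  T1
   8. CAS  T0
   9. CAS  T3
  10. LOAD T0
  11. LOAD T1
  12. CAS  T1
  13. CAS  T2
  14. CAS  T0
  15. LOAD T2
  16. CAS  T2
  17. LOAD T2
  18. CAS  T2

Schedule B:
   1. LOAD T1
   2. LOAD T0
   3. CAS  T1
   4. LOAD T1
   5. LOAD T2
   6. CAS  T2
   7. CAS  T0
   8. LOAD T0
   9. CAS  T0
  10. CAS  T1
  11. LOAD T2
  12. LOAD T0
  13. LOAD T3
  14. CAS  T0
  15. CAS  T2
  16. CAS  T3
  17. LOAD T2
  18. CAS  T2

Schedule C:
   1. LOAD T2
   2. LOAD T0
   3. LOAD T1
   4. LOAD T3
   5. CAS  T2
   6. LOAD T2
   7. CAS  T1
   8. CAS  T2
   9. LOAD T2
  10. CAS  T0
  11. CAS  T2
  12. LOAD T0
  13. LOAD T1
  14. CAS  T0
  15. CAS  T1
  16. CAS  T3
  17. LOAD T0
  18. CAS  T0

Run B:
step 1: T1 LOAD ⇒ load; ctr=5 reg=5
step 2: T0 LOAD ⇒ load; ctr=5 reg=5
step 3: T1 CAS ⇒ ok; ctr=6 reg=5
step 4: T1 LOAD ⇒ load; ctr=6 reg=6
step 5: T2 LOAD ⇒ load; ctr=6 reg=6
step 6: T2 CAS ⇒ ok; ctr=7 reg=6
step 7: T0 CAS ⇒ retry; ctr=7 reg=5
step 8: T0 LOAD ⇒ load; ctr=7 reg=7
step 9: T0 CAS ⇒ ok; ctr=8 reg=7
step 10: T1 CAS ⇒ retry; ctr=8 reg=6
step 11: T2 LOAD ⇒ load; ctr=8 reg=8
step 12: T0 LOAD ⇒ load; ctr=8 reg=8
step 13: T3 LOAD ⇒ load; ctr=8 reg=8
step 14: T0 CAS ⇒ ok; ctr=9 reg=8
step 15: T2 CAS ⇒ retry; ctr=9 reg=8
step 16: T3 CAS ⇒ retry; ctr=9 reg=8
step 17: T2 LOAD ⇒ load; ctr=9 reg=9
step 18: T2 CAS ⇒ ok; ctr=10 reg=9

B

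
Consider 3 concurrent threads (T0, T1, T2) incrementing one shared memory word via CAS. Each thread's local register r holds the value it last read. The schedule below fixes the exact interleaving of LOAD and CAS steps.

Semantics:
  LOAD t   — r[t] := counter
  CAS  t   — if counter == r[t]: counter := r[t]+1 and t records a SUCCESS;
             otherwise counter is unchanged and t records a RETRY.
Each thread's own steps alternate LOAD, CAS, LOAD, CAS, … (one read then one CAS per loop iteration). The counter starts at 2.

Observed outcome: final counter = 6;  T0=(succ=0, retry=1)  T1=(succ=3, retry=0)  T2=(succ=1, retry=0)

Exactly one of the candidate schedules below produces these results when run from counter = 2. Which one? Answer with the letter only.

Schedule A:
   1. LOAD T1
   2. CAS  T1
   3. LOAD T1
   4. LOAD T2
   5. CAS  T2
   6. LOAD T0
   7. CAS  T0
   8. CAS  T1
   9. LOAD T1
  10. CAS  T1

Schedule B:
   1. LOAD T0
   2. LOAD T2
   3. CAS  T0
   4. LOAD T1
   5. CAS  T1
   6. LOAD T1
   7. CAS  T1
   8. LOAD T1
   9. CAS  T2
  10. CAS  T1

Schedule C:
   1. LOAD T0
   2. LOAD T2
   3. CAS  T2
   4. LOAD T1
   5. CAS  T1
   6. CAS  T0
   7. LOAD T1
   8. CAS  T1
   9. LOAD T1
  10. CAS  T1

C

Simulating candidate C:
[1] T0.load  rd  (counter 2, T0.r 2)
[2] T2.load  rd  (counter 2, T2.r 2)
[3] T2.cas  hit  (counter 3, T2.r 2)
[4] T1.load  rd  (counter 3, T1.r 3)
[5] T1.cas  hit  (counter 4, T1.r 3)
[6] T0.cas  miss  (counter 4, T0.r 2)
[7] T1.load  rd  (counter 4, T1.r 4)
[8] T1.cas  hit  (counter 5, T1.r 4)
[9] T1.load  rd  (counter 5, T1.r 5)
[10] T1.cas  hit  (counter 6, T1.r 5)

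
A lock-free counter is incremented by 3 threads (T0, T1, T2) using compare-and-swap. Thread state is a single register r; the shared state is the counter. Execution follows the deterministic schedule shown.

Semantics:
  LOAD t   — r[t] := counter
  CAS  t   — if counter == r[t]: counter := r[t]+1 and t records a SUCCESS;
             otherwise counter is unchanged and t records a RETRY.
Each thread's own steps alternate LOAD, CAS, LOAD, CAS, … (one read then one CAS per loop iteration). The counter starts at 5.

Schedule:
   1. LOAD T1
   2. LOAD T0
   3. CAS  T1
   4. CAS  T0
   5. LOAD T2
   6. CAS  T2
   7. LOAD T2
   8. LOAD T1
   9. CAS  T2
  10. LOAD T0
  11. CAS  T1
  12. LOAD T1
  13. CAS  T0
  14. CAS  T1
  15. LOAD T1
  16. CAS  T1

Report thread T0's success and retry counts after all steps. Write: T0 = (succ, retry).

#1 T1 reads 5
#2 T0 reads 5
#3 T1 CAS(5→6) writes; counter now 6
#4 T0 CAS(5→6) fails; counter now 6
#5 T2 reads 6
#6 T2 CAS(6→7) writes; counter now 7
#7 T2 reads 7
#8 T1 reads 7
#9 T2 CAS(7→8) writes; counter now 8
#10 T0 reads 8
#11 T1 CAS(7→8) fails; counter now 8
#12 T1 reads 8
#13 T0 CAS(8→9) writes; counter now 9
#14 T1 CAS(8→9) fails; counter now 9
#15 T1 reads 9
#16 T1 CAS(9→10) writes; counter now 10

T0 = (1, 1)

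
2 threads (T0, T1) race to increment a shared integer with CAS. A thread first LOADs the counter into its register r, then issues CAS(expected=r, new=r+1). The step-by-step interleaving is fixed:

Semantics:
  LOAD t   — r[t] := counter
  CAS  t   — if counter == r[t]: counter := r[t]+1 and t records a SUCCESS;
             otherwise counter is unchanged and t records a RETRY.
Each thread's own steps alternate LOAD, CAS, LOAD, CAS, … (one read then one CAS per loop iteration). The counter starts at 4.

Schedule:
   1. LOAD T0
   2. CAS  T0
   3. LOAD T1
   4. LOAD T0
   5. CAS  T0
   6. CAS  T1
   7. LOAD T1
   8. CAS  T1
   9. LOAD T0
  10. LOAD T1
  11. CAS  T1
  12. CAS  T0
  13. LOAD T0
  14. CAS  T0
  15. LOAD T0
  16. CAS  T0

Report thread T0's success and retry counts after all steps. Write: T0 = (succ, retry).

[1] T0.load  rd  (counter 4, T0.r 4)
[2] T0.cas  hit  (counter 5, T0.r 4)
[3] T1.load  rd  (counter 5, T1.r 5)
[4] T0.load  rd  (counter 5, T0.r 5)
[5] T0.cas  hit  (counter 6, T0.r 5)
[6] T1.cas  miss  (counter 6, T1.r 5)
[7] T1.load  rd  (counter 6, T1.r 6)
[8] T1.cas  hit  (counter 7, T1.r 6)
[9] T0.load  rd  (counter 7, T0.r 7)
[10] T1.load  rd  (counter 7, T1.r 7)
[11] T1.cas  hit  (counter 8, T1.r 7)
[12] T0.cas  miss  (counter 8, T0.r 7)
[13] T0.load  rd  (counter 8, T0.r 8)
[14] T0.cas  hit  (counter 9, T0.r 8)
[15] T0.load  rd  (counter 9, T0.r 9)
[16] T0.cas  hit  (counter 10, T0.r 9)

T0 = (4, 1)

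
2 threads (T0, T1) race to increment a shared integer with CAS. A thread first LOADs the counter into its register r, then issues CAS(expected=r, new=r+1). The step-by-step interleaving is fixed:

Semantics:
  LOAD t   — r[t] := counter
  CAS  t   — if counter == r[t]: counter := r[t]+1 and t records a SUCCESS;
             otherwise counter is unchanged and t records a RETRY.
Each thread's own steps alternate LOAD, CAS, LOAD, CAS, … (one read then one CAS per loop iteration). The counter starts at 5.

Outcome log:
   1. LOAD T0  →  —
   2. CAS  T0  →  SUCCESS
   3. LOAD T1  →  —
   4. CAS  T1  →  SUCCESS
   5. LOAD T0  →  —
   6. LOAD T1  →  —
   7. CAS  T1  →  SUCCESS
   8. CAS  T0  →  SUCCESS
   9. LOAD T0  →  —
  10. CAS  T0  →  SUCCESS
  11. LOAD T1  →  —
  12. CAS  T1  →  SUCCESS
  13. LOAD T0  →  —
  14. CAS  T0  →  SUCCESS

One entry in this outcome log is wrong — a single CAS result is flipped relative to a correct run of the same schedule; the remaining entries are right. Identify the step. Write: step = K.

Reference trace:
[1] T0.load  rd  (counter 5, T0.r 5)
[2] T0.cas  hit  (counter 6, T0.r 5)
[3] T1.load  rd  (counter 6, T1.r 6)
[4] T1.cas  hit  (counter 7, T1.r 6)
[5] T0.load  rd  (counter 7, T0.r 7)
[6] T1.load  rd  (counter 7, T1.r 7)
[7] T1.cas  hit  (counter 8, T1.r 7)
[8] T0.cas  miss  (counter 8, T0.r 7)
[9] T0.load  rd  (counter 8, T0.r 8)
[10] T0.cas  hit  (counter 9, T0.r 8)
[11] T1.load  rd  (counter 9, T1.r 9)
[12] T1.cas  hit  (counter 10, T1.r 9)
[13] T0.load  rd  (counter 10, T0.r 10)
[14] T0.cas  hit  (counter 11, T0.r 10)
Flip is step 8.

step = 8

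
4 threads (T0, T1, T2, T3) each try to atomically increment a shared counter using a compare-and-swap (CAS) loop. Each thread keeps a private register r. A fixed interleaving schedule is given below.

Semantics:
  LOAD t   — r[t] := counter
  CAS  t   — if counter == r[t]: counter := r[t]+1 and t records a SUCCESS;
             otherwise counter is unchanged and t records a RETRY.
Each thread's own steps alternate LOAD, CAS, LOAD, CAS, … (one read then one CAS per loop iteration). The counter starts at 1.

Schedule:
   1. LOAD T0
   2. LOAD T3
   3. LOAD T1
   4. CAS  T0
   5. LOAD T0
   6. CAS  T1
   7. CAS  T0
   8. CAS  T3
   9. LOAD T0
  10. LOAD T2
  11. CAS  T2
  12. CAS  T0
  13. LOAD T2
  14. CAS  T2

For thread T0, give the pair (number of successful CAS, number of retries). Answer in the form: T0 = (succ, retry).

T0 = (2, 1)

   1) LOAD T0:  M=1  r_T0=1
   2) LOAD T3:  M=1  r_T3=1
   3) LOAD T1:  M=1  r_T1=1
   4) CAS  T0:  M=2  r_T0=1 ✓
   5) LOAD T0:  M=2  r_T0=2
   6) CAS  T1:  M=2  r_T1=1 ✗
   7) CAS  T0:  M=3  r_T0=2 ✓
   8) CAS  T3:  M=3  r_T3=1 ✗
   9) LOAD T0:  M=3  r_T0=3
  10) LOAD T2:  M=3  r_T2=3
  11) CAS  T2:  M=4  r_T2=3 ✓
  12) CAS  T0:  M=4  r_T0=3 ✗
  13) LOAD T2:  M=4  r_T2=4
  14) CAS  T2:  M=5  r_T2=4 ✓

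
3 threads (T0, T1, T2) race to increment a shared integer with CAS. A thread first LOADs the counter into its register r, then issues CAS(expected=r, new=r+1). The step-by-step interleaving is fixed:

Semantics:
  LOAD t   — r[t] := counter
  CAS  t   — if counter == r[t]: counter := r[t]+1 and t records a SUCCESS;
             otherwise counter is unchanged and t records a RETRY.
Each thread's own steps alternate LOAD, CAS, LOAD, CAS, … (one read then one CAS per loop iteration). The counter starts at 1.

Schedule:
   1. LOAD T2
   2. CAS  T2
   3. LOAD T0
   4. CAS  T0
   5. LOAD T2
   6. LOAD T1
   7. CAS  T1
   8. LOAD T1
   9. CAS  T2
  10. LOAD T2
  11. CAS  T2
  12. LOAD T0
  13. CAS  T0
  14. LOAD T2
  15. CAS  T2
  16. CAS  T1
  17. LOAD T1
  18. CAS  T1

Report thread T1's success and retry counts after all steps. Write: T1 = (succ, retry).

1. LOAD T2 → mem=1 r[T2]=1 [LOAD]
2. CAS T2 → mem=2 r[T2]=1 [OK]
3. LOAD T0 → mem=2 r[T0]=2 [LOAD]
4. CAS T0 → mem=3 r[T0]=2 [OK]
5. LOAD T2 → mem=3 r[T2]=3 [LOAD]
6. LOAD T1 → mem=3 r[T1]=3 [LOAD]
7. CAS T1 → mem=4 r[T1]=3 [OK]
8. LOAD T1 → mem=4 r[T1]=4 [LOAD]
9. CAS T2 → mem=4 r[T2]=3 [RETRY]
10. LOAD T2 → mem=4 r[T2]=4 [LOAD]
11. CAS T2 → mem=5 r[T2]=4 [OK]
12. LOAD T0 → mem=5 r[T0]=5 [LOAD]
13. CAS T0 → mem=6 r[T0]=5 [OK]
14. LOAD T2 → mem=6 r[T2]=6 [LOAD]
15. CAS T2 → mem=7 r[T2]=6 [OK]
16. CAS T1 → mem=7 r[T1]=4 [RETRY]
17. LOAD T1 → mem=7 r[T1]=7 [LOAD]
18. CAS T1 → mem=8 r[T1]=7 [OK]

T1 = (2, 1)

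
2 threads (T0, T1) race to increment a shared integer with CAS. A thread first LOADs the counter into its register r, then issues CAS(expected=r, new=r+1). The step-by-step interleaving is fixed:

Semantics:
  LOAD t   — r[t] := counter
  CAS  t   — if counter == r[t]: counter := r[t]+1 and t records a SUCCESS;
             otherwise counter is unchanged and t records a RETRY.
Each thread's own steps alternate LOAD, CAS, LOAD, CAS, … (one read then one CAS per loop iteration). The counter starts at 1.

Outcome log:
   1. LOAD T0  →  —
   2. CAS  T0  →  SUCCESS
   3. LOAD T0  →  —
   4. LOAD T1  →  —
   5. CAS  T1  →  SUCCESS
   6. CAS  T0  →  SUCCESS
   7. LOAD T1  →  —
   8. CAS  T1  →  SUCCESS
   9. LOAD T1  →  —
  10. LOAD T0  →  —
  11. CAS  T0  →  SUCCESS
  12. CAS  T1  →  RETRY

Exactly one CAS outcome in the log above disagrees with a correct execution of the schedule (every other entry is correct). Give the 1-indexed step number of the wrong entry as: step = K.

Re-executing:
#1 T0 reads 1
#2 T0 CAS(1→2) writes; counter now 2
#3 T0 reads 2
#4 T1 reads 2
#5 T1 CAS(2→3) writes; counter now 3
#6 T0 CAS(2→3) fails; counter now 3
#7 T1 reads 3
#8 T1 CAS(3→4) writes; counter now 4
#9 T1 reads 4
#10 T0 reads 4
#11 T0 CAS(4→5) writes; counter now 5
#12 T1 CAS(4→5) fails; counter now 5
Log disagrees first at step 6.

step = 6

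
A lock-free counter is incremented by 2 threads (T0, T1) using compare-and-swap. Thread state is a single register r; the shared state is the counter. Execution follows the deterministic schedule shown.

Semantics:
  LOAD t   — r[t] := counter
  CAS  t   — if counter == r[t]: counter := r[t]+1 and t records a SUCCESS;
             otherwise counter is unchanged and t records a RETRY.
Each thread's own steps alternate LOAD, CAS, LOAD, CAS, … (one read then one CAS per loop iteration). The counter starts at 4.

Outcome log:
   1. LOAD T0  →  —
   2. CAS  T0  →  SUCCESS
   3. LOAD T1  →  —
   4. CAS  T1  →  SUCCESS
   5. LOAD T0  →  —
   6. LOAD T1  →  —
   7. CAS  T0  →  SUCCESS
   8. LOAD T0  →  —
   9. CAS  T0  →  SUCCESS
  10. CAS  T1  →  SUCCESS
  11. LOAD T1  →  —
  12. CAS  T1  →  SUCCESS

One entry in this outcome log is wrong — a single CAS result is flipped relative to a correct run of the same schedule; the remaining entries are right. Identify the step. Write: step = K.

step = 10

Reference trace:
#1 T0 reads 4
#2 T0 CAS(4→5) writes; counter now 5
#3 T1 reads 5
#4 T1 CAS(5→6) writes; counter now 6
#5 T0 reads 6
#6 T1 reads 6
#7 T0 CAS(6→7) writes; counter now 7
#8 T0 reads 7
#9 T0 CAS(7→8) writes; counter now 8
#10 T1 CAS(6→7) fails; counter now 8
#11 T1 reads 8
#12 T1 CAS(8→9) writes; counter now 9
Mismatch at 10.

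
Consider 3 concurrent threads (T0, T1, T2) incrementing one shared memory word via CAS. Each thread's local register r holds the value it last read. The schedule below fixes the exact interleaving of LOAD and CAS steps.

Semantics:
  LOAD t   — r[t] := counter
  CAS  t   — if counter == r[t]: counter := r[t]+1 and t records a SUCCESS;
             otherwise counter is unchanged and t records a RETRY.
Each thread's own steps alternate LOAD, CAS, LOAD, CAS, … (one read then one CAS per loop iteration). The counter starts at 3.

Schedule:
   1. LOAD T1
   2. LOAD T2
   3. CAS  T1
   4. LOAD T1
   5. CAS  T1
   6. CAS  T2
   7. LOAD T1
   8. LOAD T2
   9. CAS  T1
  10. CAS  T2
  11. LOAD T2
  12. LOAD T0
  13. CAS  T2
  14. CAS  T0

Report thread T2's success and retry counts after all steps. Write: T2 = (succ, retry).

T2 = (1, 2)

   1) LOAD T1:  M=3  r_T1=3
   2) LOAD T2:  M=3  r_T2=3
   3) CAS  T1:  M=4  r_T1=3 ✓
   4) LOAD T1:  M=4  r_T1=4
   5) CAS  T1:  M=5  r_T1=4 ✓
   6) CAS  T2:  M=5  r_T2=3 ✗
   7) LOAD T1:  M=5  r_T1=5
   8) LOAD T2:  M=5  r_T2=5
   9) CAS  T1:  M=6  r_T1=5 ✓
  10) CAS  T2:  M=6  r_T2=5 ✗
  11) LOAD T2:  M=6  r_T2=6
  12) LOAD T0:  M=6  r_T0=6
  13) CAS  T2:  M=7  r_T2=6 ✓
  14) CAS  T0:  M=7  r_T0=6 ✗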